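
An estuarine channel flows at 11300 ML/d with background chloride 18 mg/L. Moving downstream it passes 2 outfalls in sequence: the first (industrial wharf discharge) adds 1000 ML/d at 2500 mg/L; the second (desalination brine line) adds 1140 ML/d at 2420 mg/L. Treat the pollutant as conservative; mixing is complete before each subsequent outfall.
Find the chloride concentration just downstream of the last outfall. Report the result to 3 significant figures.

406 mg/L

Outfall 1: combined Q = 12300 ML/d; C = (11300·18.00 + 1000·2500)/12300 = 219.8 mg/L.
Outfall 2: combined Q = 13440 ML/d; C = (12300·219.8 + 1140·2420)/13440 = 406.4 mg/L.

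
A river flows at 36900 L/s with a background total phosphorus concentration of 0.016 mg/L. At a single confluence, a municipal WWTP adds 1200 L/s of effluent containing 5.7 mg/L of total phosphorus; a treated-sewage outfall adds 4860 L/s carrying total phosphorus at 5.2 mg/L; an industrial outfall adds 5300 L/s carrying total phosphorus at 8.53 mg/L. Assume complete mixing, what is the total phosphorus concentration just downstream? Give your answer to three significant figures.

1.61 mg/L

Conservation of mass: C = (36900·0.01600 + 1200·5.700 + 4860·5.200 + 5300·8.530) / 48260 = 77910/48260 = 1.614 mg/L.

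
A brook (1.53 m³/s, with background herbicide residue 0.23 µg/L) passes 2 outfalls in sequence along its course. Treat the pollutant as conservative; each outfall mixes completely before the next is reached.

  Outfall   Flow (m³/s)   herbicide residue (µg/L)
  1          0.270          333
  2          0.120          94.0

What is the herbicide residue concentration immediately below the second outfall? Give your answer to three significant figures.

52.9 µg/L

Below outfall 1: Q → 1.800 m³/s, C = (1.530·0.2300 + 0.2700·333.0)/1.800 = 50.15 µg/L.
Below outfall 2: Q → 1.920 m³/s, C = (1.800·50.15 + 0.1200·94.00)/1.920 = 52.89 µg/L.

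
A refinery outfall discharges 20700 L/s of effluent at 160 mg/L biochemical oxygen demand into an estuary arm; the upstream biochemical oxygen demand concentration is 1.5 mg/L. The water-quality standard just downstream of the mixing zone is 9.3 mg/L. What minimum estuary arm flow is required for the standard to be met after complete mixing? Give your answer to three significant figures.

Set C_mix = 9.3: (Q·1.500 + 20700·160.0) / (Q + 20700) = 9.3
→ Q = 20700·(160.0 − 9.3)/(9.3 − 1.500) = 399900 L/s.

400000 L/s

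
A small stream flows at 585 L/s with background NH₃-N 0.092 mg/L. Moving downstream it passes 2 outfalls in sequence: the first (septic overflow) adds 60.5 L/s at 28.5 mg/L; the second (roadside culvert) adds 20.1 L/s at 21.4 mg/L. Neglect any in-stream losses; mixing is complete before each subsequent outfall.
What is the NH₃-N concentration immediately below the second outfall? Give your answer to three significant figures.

Below outfall 1: Q → 645.5 L/s, C = (585.0·0.09200 + 60.50·28.50)/645.5 = 2.755 mg/L.
Below outfall 2: Q → 665.6 L/s, C = (645.5·2.755 + 20.10·21.40)/665.6 = 3.318 mg/L.

3.32 mg/L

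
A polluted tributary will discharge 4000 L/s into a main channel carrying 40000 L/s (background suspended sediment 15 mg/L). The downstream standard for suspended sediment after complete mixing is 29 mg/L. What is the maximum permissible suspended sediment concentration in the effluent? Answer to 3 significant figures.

At the limit, (Qr·Cr + Qe·Cₑ)/(Qr + Qe) = 29:
Cₑ = (44000·29 − 40000·15.00) / 4000 = 169.0 mg/L.

169 mg/L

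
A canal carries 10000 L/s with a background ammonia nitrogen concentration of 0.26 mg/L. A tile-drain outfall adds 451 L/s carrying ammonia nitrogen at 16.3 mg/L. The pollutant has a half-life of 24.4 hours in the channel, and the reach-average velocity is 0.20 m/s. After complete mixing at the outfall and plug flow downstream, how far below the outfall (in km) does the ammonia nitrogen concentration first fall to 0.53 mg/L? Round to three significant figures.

14.8 km

Conservation of mass: C = (10000·0.2600 + 451.0·16.30) / 10450 = 9951/10450 = 0.9522 mg/L.
Half-life 24.4 h → k = ln 2 / 24.4 = 0.02841 h⁻¹ = 0.6818 d⁻¹.
Set 0.9522·exp(−k·t) = 0.53 → t = ln(0.9522/0.53)/k = 74250 s = 20.62 h.
Distance = v·t = 0.20·74250 = 14850 m = 14.85 km.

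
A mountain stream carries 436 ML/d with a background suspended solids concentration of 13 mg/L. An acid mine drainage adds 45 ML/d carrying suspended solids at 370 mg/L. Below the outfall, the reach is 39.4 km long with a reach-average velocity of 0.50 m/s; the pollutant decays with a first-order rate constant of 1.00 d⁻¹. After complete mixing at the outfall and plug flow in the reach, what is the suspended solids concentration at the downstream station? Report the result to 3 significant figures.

Flow-weighted average: C = (436.0·13.00 + 45.00·370.0) / 481.0 = 22320/481.0 = 46.40 mg/L.
Travel time t = 39.4·1000 / 0.50 = 78800 s = 21.89 h.
After decay, C = 46.40 × e^(−kt) = 46.40 × 0.4017 = 18.64 mg/L.

18.6 mg/L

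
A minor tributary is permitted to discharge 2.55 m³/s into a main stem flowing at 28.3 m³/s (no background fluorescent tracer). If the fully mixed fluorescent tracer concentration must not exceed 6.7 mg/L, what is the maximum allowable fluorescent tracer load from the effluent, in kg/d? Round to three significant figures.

Mass balance at the limit: 28.30·0 + 2.550·Cₑ = 30.85·6.7 → Cₑ = 81.06 mg/L.
Load = 2.550 m³/s × 81.06 g/m³ × 86 400 s/d = 17860 kg/d.

17900 kg/d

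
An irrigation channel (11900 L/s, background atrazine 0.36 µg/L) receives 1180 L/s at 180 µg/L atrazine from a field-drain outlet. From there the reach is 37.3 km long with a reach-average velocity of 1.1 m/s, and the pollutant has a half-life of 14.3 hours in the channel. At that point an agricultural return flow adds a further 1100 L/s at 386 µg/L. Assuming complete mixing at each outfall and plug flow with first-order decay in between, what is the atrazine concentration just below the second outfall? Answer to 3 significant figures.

39.6 µg/L

Conservation of mass: C = (11900·0.3600 + 1180·180.0) / 13080 = 216700/13080 = 16.57 µg/L; combined flow 13080 L/s.
Travel time t = 37.3·1000 / 1.1 = 33910 s = 9.419 h.
Half-life 14.3 h → k = ln 2 / 14.3 = 0.04847 h⁻¹ = 1.163 d⁻¹.
First-order decay: C = 16.57·exp(−k·t) = 16.57·0.6335 = 10.49 µg/L.
Second outfall: C = (13080·10.49 + 1100·386.0)/14180 = 39.62 µg/L.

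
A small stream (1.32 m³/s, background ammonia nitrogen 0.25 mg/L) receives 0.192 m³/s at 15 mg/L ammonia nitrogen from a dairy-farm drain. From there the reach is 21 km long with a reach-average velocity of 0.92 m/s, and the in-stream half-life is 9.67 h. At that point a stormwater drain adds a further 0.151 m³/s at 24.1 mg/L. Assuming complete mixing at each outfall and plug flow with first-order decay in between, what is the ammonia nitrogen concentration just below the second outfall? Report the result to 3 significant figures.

Mass balance: C = (1.320·0.2500 + 0.1920·15.00) / 1.512 = 3.210/1.512 = 2.123 mg/L; combined flow 1.512 m³/s.
Travel time t = 21·1000 / 0.92 = 22830 s = 6.341 h.
Half-life 9.67 h → k = ln 2 / 9.67 = 0.07168 h⁻¹ = 1.720 d⁻¹.
After decay, C = 2.123 × e^(−kt) = 2.123 × 0.6348 = 1.348 mg/L.
At the second outfall, C = (1.512·1.348 + 0.1510·24.10) / (1.512 + 0.1510) = 3.414 mg/L.

3.41 mg/L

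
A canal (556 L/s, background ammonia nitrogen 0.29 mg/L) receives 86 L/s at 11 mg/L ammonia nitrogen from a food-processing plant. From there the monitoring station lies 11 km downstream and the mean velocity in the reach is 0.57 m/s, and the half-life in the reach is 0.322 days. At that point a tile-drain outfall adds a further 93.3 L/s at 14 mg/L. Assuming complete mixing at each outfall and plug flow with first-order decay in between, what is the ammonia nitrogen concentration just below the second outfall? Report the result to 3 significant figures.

Conservation of mass: C = (556.0·0.2900 + 86.00·11.00) / 642.0 = 1107/642.0 = 1.725 mg/L; combined flow 642.0 L/s.
Travel time t = 11·1000 / 0.57 = 19300 s = 5.361 h.
Half-life 0.322 d → k = ln 2 / 0.322 = 2.153 d⁻¹.
Applying C = C₀e^(−kt): 1.725 × 0.6183 = 1.066 mg/L.
Second outfall: C = (642.0·1.066 + 93.30·14.00)/735.3 = 2.707 mg/L.

2.71 mg/L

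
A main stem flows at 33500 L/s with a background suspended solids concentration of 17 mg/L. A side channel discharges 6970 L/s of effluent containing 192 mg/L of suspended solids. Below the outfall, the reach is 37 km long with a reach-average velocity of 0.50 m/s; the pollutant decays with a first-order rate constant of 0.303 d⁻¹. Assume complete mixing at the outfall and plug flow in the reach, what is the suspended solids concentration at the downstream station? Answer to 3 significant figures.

Conservation of mass: C = (33500·17.00 + 6970·192.0) / 40470 = 1908000/40470 = 47.14 mg/L.
Travel time t = 37·1000 / 0.50 = 74000 s = 20.56 h.
After decay, C = 47.14 × e^(−kt) = 47.14 × 0.7714 = 36.36 mg/L.

36.4 mg/L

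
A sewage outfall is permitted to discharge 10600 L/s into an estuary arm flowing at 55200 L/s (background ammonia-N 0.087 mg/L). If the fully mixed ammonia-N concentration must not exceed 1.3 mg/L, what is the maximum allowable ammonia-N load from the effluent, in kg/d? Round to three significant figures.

Mass balance at the limit: 55200·0.08700 + 10600·Cₑ = 65800·1.3 → Cₑ = 7.617 mg/L.
10600 L/s = 10.60 m³/s. Load = 10.60 m³/s × 7.617 g/m³ × 86 400 s/d = 6976 kg/d.

6980 kg/d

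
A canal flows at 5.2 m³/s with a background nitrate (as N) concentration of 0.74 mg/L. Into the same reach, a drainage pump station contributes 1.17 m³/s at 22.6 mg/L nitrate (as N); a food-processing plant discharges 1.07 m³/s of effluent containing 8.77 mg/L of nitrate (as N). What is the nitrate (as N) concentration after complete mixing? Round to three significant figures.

After mixing, C = (5.200·0.7400 + 1.170·22.60 + 1.070·8.770) / 7.440 = 39.67/7.440 = 5.333 mg/L.

5.33 mg/L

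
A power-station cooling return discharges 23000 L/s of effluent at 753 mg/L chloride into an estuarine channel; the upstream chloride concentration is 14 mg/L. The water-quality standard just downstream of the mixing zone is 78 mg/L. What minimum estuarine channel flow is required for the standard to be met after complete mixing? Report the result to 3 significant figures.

Set C_mix = 78: (Q·14.00 + 23000·753.0) / (Q + 23000) = 78
→ Q = 23000·(753.0 − 78)/(78 − 14.00) = 242600 L/s.

243000 L/s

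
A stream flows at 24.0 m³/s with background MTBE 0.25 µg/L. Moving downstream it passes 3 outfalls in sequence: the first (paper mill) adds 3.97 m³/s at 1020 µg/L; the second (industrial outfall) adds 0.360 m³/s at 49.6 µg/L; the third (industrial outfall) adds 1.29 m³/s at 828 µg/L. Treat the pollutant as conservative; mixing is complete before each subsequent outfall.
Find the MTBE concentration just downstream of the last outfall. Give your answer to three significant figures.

174 µg/L

Below outfall 1: Q → 27.97 m³/s, C = (24.00·0.2500 + 3.970·1020)/27.97 = 145.0 µg/L.
Below outfall 2: Q → 28.33 m³/s, C = (27.97·145.0 + 0.3600·49.60)/28.33 = 143.8 µg/L.
Below outfall 3: Q → 29.62 m³/s, C = (28.33·143.8 + 1.290·828.0)/29.62 = 173.6 µg/L.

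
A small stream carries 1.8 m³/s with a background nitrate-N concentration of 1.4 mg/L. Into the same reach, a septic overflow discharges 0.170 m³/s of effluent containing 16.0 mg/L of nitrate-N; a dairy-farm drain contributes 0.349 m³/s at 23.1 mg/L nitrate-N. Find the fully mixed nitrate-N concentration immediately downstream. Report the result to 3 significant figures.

5.74 mg/L

Mass balance: C = (1.800·1.400 + 0.1700·16.00 + 0.3490·23.10) / 2.319 = 13.30/2.319 = 5.736 mg/L.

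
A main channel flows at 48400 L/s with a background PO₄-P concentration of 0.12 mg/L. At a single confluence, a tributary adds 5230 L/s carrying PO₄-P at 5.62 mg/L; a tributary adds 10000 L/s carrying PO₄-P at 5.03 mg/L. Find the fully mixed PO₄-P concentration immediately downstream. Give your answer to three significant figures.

1.34 mg/L

Flow-weighted average: C = (48400·0.1200 + 5230·5.620 + 10000·5.030) / 63630 = 85500/63630 = 1.344 mg/L.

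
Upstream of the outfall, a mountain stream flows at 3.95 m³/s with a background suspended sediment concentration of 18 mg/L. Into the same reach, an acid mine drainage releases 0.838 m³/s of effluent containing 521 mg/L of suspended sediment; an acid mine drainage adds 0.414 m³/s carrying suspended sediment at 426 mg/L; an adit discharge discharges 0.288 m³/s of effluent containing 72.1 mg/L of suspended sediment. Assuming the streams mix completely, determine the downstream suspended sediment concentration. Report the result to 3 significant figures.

After mixing, C = (3.950·18.00 + 0.8380·521.0 + 0.4140·426.0 + 0.2880·72.10) / 5.490 = 704.8/5.490 = 128.4 mg/L.

128 mg/L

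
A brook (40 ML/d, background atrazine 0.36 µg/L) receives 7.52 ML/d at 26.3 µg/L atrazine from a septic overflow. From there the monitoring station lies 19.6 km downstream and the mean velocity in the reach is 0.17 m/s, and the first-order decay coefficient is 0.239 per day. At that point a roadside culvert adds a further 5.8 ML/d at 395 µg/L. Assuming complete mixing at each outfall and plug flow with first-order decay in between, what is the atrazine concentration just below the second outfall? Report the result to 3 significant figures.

Conservation of mass: C = (40.00·0.3600 + 7.520·26.30) / 47.52 = 212.2/47.52 = 4.465 µg/L; combined flow 47.52 ML/d.
Travel time t = 19.6·1000 / 0.17 = 115300 s = 32.03 h.
After decay, C = 4.465 × e^(−kt) = 4.465 × 0.7269 = 3.246 µg/L.
At the second outfall, C = (47.52·3.246 + 5.800·395.0) / (47.52 + 5.800) = 45.86 µg/L.

45.9 µg/L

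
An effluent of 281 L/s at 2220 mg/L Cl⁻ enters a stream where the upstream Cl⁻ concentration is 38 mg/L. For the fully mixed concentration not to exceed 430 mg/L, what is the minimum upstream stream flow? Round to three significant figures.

Set C_mix = 430: (Q·38.00 + 281.0·2220) / (Q + 281.0) = 430
→ Q = 281.0·(2220 − 430)/(430 − 38.00) = 1283 L/s.

1280 L/s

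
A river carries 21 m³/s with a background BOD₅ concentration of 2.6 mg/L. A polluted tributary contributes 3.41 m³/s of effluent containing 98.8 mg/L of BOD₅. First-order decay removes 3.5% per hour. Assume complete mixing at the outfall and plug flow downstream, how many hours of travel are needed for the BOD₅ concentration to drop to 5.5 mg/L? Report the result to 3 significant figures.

After mixing, C = (21.00·2.600 + 3.410·98.80) / 24.41 = 391.5/24.41 = 16.04 mg/L.
3.5%/h lost → k = −ln(1 − 0.035) = 0.03563 h⁻¹.
16.04·exp(−k·t) = 5.5 → t = ln(16.04/5.5)/k = 108100 s = 30.04 h.

30.0 h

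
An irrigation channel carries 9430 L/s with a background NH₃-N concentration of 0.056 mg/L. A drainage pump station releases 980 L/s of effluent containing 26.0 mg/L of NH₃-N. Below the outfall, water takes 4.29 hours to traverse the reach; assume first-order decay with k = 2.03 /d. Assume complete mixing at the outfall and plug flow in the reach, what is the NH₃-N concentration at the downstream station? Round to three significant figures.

Conservation of mass: C = (9430·0.05600 + 980.0·26.00) / 10410 = 26010/10410 = 2.498 mg/L.
Applying C = C₀e^(−kt): 2.498 × 0.6957 = 1.738 mg/L.

1.74 mg/L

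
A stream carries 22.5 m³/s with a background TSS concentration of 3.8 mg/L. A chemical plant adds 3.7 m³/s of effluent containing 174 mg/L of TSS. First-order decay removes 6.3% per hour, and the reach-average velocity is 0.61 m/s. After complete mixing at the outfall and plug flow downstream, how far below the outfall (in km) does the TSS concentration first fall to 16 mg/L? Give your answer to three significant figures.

18.7 km

Flow-weighted average: C = (22.50·3.800 + 3.700·174.0) / 26.20 = 729.3/26.20 = 27.84 mg/L.
6.3%/h lost → k = −ln(1 − 0.063) = 0.06507 h⁻¹.
Set 27.84·exp(−k·t) = 16 → t = ln(27.84/16)/k = 30630 s = 8.510 h.
Distance = v·t = 0.61·30630 = 18690 m = 18.69 km.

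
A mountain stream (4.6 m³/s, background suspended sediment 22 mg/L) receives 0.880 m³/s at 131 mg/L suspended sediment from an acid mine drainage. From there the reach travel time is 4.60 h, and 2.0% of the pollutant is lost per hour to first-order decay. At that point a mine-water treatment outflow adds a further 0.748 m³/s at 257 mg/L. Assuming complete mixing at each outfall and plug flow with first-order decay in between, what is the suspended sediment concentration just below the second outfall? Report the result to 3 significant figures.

62.5 mg/L

Mixed concentration C = ΣQC/ΣQ = (4.600·22.00 + 0.8800·131.0) / 5.480 = 216.5/5.480 = 39.50 mg/L; combined flow 5.480 m³/s.
2.0%/h lost → k = −ln(1 − 0.02) = 0.02020 h⁻¹.
Applying C = C₀e^(−kt): 39.50 × 0.9113 = 36.00 mg/L.
At the second outfall, C = (5.480·36.00 + 0.7480·257.0) / (5.480 + 0.7480) = 62.54 mg/L.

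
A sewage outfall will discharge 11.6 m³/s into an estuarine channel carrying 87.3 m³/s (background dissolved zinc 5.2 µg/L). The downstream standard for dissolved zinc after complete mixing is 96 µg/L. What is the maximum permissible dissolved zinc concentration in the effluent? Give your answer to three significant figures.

At the limit, (Qr·Cr + Qe·Cₑ)/(Qr + Qe) = 96:
Cₑ = (98.90·96 − 87.30·5.200) / 11.60 = 779.3 µg/L.

779 µg/L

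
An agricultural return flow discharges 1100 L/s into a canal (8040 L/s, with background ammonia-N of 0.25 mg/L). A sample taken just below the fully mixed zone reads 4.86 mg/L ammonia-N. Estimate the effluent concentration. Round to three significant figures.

38.6 mg/L

Mass balance: 8040·0.2500 + 1100·Cₑ = 9140·4.860
→ Cₑ = (9140·4.860 − 8040·0.2500) / 1100 = 38.55 mg/L.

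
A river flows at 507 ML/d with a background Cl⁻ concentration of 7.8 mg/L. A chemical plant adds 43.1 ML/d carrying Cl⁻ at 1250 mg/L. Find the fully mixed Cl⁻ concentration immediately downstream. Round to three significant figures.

105 mg/L

Mixed concentration C = ΣQC/ΣQ = (507.0·7.800 + 43.10·1250) / 550.1 = 57830/550.1 = 105.1 mg/L.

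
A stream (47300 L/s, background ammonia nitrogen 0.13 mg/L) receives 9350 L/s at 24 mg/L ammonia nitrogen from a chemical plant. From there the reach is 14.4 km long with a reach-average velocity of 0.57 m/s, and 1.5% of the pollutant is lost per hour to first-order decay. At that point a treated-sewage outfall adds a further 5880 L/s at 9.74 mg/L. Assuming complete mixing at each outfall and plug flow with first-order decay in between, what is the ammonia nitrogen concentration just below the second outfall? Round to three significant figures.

4.23 mg/L

Conservation of mass: C = (47300·0.1300 + 9350·24.00) / 56650 = 230500/56650 = 4.070 mg/L; combined flow 56650 L/s.
Travel time t = 14.4·1000 / 0.57 = 25260 s = 7.018 h.
1.5%/h lost → k = −ln(1 − 0.015) = 0.01511 h⁻¹.
Applying C = C₀e^(−kt): 4.070 × 0.8994 = 3.660 mg/L.
At the second outfall, C = (56650·3.660 + 5880·9.740) / (56650 + 5880) = 4.232 mg/L.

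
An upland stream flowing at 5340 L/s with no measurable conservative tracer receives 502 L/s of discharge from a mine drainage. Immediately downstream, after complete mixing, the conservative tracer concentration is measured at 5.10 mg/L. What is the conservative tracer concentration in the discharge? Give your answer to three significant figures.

59.4 mg/L

Mass balance: 5340·0 + 502.0·Cₑ = 5842·5.100
→ Cₑ = (5842·5.100 − 5340·0) / 502.0 = 59.35 mg/L.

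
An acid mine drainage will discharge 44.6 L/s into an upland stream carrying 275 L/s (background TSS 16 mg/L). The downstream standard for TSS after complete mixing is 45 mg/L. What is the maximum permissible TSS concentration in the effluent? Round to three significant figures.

224 mg/L

At the limit, (Qr·Cr + Qe·Cₑ)/(Qr + Qe) = 45:
Cₑ = (319.6·45 − 275.0·16.00) / 44.60 = 223.8 mg/L.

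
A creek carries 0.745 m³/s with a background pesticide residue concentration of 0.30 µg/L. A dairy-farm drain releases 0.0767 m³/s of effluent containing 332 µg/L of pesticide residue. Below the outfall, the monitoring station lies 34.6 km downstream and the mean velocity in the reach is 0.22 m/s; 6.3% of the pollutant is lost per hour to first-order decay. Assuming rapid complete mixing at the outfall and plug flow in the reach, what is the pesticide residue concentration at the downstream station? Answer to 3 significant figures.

Mass balance: C = (0.7450·0.3000 + 0.07670·332.0) / 0.8217 = 25.69/0.8217 = 31.26 µg/L.
Travel time t = 34.6·1000 / 0.22 = 157300 s = 43.69 h.
6.3%/h lost → k = −ln(1 − 0.063) = 0.06507 h⁻¹.
After decay, C = 31.26 × e^(−kt) = 31.26 × 0.05826 = 1.821 µg/L.

1.82 µg/L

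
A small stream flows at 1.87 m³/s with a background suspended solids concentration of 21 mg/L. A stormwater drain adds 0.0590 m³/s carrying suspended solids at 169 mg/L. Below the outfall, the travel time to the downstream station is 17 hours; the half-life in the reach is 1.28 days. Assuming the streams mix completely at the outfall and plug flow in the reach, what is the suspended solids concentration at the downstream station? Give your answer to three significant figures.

17.4 mg/L

Flow-weighted average: C = (1.870·21.00 + 0.05900·169.0) / 1.929 = 49.24/1.929 = 25.53 mg/L.
Half-life 1.28 d → k = ln 2 / 1.28 = 0.5415 d⁻¹.
First-order decay: C = 25.53·exp(−k·t) = 25.53·0.6814 = 17.39 mg/L.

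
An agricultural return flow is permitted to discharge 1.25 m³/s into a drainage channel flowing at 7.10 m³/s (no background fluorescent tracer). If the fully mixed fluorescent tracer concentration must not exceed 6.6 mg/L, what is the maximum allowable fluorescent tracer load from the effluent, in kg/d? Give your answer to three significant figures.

4760 kg/d

Mass balance at the limit: 7.100·0 + 1.250·Cₑ = 8.350·6.6 → Cₑ = 44.09 mg/L.
Load = 1.250 m³/s × 44.09 g/m³ × 86 400 s/d = 4762 kg/d.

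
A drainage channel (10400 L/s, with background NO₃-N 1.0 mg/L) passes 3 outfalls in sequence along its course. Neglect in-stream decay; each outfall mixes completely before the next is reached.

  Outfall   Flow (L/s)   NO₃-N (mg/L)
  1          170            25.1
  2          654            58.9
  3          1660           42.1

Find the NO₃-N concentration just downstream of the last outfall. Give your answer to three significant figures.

Outfall 1: combined Q = 10570 L/s; C = (10400·1.000 + 170.0·25.10)/10570 = 1.388 mg/L.
Outfall 2: combined Q = 11220 L/s; C = (10570·1.388 + 654.0·58.90)/11220 = 4.739 mg/L.
Outfall 3: combined Q = 12880 L/s; C = (11220·4.739 + 1660·42.10)/12880 = 9.552 mg/L.

9.55 mg/L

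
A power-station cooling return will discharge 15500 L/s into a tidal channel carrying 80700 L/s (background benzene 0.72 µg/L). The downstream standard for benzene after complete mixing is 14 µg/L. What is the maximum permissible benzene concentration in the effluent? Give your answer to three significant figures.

At the limit, (Qr·Cr + Qe·Cₑ)/(Qr + Qe) = 14:
Cₑ = (96200·14 − 80700·0.7200) / 15500 = 83.14 µg/L.

83.1 µg/L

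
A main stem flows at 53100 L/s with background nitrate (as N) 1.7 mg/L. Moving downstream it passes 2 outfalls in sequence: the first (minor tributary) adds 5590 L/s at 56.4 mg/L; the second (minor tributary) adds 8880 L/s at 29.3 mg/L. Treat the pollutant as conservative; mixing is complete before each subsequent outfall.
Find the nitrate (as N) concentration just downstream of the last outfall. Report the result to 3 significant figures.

After outfall 1: Q = 53100 + 5590 = 58690 L/s; C = (53100·1.700 + 5590·56.40)/58690 = 6.910 mg/L.
After outfall 2: Q = 58690 + 8880 = 67570 L/s; C = (58690·6.910 + 8880·29.30)/67570 = 9.852 mg/L.

9.85 mg/L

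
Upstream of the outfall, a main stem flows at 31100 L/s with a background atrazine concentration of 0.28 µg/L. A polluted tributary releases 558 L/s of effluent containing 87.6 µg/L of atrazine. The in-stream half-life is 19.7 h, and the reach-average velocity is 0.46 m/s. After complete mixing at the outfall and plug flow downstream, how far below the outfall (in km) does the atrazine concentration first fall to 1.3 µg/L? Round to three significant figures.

Conservation of mass: C = (31100·0.2800 + 558.0·87.60) / 31660 = 57590/31660 = 1.819 µg/L.
Half-life 19.7 h → k = ln 2 / 19.7 = 0.03519 h⁻¹ = 0.8444 d⁻¹.
Set 1.819·exp(−k·t) = 1.3 → t = ln(1.819/1.3)/k = 34380 s = 9.549 h.
Distance = v·t = 0.46·34380 = 15810 m = 15.81 km.

15.8 km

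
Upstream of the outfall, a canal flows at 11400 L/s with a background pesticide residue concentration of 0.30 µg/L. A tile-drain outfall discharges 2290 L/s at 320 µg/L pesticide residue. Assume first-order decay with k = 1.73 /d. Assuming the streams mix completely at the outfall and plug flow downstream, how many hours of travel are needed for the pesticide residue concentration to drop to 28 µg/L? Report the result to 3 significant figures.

Conservation of mass: C = (11400·0.3000 + 2290·320.0) / 13690 = 736200/13690 = 53.78 µg/L.
53.78·exp(−k·t) = 28 → t = ln(53.78/28)/k = 32600 s = 9.054 h.

9.05 h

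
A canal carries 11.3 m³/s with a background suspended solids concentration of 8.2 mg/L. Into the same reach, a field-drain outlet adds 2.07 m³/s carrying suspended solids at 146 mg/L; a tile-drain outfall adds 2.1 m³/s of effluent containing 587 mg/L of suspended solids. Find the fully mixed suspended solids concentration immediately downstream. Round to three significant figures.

105 mg/L

Conservation of mass: C = (11.30·8.200 + 2.070·146.0 + 2.100·587.0) / 15.47 = 1628/15.47 = 105.2 mg/L.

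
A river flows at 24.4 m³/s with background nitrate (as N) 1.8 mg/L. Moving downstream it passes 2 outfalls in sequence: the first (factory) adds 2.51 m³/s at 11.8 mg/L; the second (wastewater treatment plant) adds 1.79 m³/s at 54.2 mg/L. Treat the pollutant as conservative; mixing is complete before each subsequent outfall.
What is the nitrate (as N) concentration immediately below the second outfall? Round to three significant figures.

5.94 mg/L

After outfall 1: Q = 24.40 + 2.510 = 26.91 m³/s; C = (24.40·1.800 + 2.510·11.80)/26.91 = 2.733 mg/L.
After outfall 2: Q = 26.91 + 1.790 = 28.70 m³/s; C = (26.91·2.733 + 1.790·54.20)/28.70 = 5.943 mg/L.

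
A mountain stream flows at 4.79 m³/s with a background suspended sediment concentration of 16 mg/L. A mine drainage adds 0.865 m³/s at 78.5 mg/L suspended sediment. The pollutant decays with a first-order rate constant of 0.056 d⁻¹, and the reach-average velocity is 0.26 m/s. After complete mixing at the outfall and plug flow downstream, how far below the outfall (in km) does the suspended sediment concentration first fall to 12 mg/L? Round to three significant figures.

303 km

Mixed concentration C = ΣQC/ΣQ = (4.790·16.00 + 0.8650·78.50) / 5.655 = 144.5/5.655 = 25.56 mg/L.
Set 25.56·exp(−k·t) = 12 → t = ln(25.56/12)/k = 1167000 s = 324.1 h.
Distance = v·t = 0.26·1167000 = 303300 m = 303.3 km.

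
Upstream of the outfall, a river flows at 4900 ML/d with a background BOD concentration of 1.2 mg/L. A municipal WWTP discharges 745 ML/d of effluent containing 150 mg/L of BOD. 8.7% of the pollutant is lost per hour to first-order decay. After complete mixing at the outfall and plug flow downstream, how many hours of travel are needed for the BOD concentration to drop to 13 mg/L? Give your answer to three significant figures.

5.18 h

Mass balance: C = (4900·1.200 + 745.0·150.0) / 5645 = 117600/5645 = 20.84 mg/L.
8.7%/h lost → k = −ln(1 − 0.087) = 0.09102 h⁻¹.
20.84·exp(−k·t) = 13 → t = ln(20.84/13)/k = 18660 s = 5.184 h.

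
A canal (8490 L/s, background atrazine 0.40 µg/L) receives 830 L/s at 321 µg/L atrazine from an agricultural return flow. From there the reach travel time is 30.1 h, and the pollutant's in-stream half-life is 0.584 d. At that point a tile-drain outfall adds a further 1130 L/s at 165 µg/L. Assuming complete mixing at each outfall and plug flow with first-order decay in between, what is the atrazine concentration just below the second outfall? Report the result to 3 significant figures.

23.7 µg/L

Flow-weighted average: C = (8490·0.4000 + 830.0·321.0) / 9320 = 269800/9320 = 28.95 µg/L; combined flow 9320 L/s.
Half-life 0.584 d → k = ln 2 / 0.584 = 1.187 d⁻¹.
Decay over the reach: 28.95·exp(−kt) = 28.95·0.2257 = 6.534 µg/L.
At the second outfall, C = (9320·6.534 + 1130·165.0) / (9320 + 1130) = 23.67 µg/L.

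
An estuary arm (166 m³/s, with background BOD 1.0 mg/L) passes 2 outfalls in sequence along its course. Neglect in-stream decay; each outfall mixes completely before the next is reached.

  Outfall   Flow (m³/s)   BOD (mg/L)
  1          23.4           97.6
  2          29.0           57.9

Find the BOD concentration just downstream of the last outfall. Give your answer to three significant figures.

18.9 mg/L

Below outfall 1: Q → 189.4 m³/s, C = (166.0·1.000 + 23.40·97.60)/189.4 = 12.93 mg/L.
Below outfall 2: Q → 218.4 m³/s, C = (189.4·12.93 + 29.00·57.90)/218.4 = 18.91 mg/L.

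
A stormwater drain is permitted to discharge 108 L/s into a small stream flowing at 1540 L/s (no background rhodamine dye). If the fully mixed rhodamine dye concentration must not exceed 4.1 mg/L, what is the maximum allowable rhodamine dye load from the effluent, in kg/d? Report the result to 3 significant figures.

Mass balance at the limit: 1540·0 + 108.0·Cₑ = 1648·4.1 → Cₑ = 62.56 mg/L.
108.0 L/s = 0.1080 m³/s. Load = 0.1080 m³/s × 62.56 g/m³ × 86 400 s/d = 583.8 kg/d.

584 kg/d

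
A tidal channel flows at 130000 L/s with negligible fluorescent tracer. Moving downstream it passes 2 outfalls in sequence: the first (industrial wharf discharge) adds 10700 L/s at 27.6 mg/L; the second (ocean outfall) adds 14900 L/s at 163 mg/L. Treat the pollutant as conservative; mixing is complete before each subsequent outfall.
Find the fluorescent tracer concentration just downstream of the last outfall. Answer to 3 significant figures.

After outfall 1: Q = 130000 + 10700 = 140700 L/s; C = (130000·0 + 10700·27.60)/140700 = 2.099 mg/L.
After outfall 2: Q = 140700 + 14900 = 155600 L/s; C = (140700·2.099 + 14900·163.0)/155600 = 17.51 mg/L.

17.5 mg/L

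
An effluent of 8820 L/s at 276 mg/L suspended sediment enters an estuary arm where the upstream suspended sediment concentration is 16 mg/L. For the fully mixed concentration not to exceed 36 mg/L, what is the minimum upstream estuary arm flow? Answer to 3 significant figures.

Set C_mix = 36: (Q·16.00 + 8820·276.0) / (Q + 8820) = 36
→ Q = 8820·(276.0 − 36)/(36 − 16.00) = 105800 L/s.

106000 L/s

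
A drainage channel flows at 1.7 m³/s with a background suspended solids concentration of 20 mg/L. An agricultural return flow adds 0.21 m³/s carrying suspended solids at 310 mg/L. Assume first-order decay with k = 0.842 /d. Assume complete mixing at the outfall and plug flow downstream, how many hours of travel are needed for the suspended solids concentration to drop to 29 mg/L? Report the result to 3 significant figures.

Mixed concentration C = ΣQC/ΣQ = (1.700·20.00 + 0.2100·310.0) / 1.910 = 99.10/1.910 = 51.88 mg/L.
51.88·exp(−k·t) = 29 → t = ln(51.88/29)/k = 59690 s = 16.58 h.

16.6 h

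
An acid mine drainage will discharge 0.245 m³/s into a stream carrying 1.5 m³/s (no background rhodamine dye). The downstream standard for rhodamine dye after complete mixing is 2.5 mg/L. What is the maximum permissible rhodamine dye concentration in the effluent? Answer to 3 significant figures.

17.8 mg/L

At the limit, (Qr·Cr + Qe·Cₑ)/(Qr + Qe) = 2.5:
Cₑ = (1.745·2.5 − 1.500·0) / 0.2450 = 17.81 mg/L.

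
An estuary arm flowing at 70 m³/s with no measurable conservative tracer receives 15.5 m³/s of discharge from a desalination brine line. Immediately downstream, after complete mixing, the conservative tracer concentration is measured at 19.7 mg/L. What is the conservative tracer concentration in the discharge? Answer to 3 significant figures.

Mass balance: 70.00·0 + 15.50·Cₑ = 85.50·19.70
→ Cₑ = (85.50·19.70 − 70.00·0) / 15.50 = 108.7 mg/L.

109 mg/L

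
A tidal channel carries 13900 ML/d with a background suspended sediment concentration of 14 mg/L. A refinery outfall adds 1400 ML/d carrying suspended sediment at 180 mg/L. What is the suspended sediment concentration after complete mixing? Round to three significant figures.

29.2 mg/L

Conservation of mass: C = (13900·14.00 + 1400·180.0) / 15300 = 446600/15300 = 29.19 mg/L.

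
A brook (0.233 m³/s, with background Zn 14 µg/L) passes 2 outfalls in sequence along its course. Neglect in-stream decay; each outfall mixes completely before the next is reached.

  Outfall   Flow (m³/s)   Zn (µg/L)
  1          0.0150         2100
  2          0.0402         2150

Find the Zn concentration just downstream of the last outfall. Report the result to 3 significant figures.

421 µg/L

Outfall 1: combined Q = 0.2480 m³/s; C = (0.2330·14.00 + 0.01500·2100)/0.2480 = 140.2 µg/L.
Outfall 2: combined Q = 0.2882 m³/s; C = (0.2480·140.2 + 0.04020·2150)/0.2882 = 420.5 µg/L.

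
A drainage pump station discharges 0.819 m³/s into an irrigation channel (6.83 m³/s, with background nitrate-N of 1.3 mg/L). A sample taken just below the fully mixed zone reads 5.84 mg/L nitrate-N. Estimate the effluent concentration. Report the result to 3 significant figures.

43.7 mg/L

Mass balance: 6.830·1.300 + 0.8190·Cₑ = 7.649·5.840
→ Cₑ = (7.649·5.840 − 6.830·1.300) / 0.8190 = 43.70 mg/L.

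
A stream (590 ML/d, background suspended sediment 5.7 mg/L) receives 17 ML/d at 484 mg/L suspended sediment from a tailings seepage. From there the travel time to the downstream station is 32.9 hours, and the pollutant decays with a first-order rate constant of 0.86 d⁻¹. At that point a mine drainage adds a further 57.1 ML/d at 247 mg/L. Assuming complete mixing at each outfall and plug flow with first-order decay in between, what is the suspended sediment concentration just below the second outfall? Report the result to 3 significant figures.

26.6 mg/L

Mixed concentration C = ΣQC/ΣQ = (590.0·5.700 + 17.00·484.0) / 607.0 = 11590/607.0 = 19.10 mg/L; combined flow 607.0 ML/d.
Applying C = C₀e^(−kt): 19.10 × 0.3076 = 5.874 mg/L.
At the second outfall, C = (607.0·5.874 + 57.10·247.0) / (607.0 + 57.10) = 26.61 mg/L.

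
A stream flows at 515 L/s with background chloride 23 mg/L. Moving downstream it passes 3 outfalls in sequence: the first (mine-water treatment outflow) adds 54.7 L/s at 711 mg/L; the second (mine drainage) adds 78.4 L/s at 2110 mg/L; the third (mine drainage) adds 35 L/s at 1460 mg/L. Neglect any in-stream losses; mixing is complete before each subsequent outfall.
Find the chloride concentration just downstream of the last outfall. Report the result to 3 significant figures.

Below outfall 1: Q → 569.7 L/s, C = (515.0·23.00 + 54.70·711.0)/569.7 = 89.06 mg/L.
Below outfall 2: Q → 648.1 L/s, C = (569.7·89.06 + 78.40·2110)/648.1 = 333.5 mg/L.
Below outfall 3: Q → 683.1 L/s, C = (648.1·333.5 + 35.00·1460)/683.1 = 391.2 mg/L.

391 mg/L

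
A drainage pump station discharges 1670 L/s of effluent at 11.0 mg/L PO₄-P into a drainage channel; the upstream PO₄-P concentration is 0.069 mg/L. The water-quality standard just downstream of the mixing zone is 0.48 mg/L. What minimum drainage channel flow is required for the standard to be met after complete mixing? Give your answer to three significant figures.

42700 L/s

Set C_mix = 0.48: (Q·0.06900 + 1670·11.00) / (Q + 1670) = 0.48
→ Q = 1670·(11.00 − 0.48)/(0.48 − 0.06900) = 42750 L/s.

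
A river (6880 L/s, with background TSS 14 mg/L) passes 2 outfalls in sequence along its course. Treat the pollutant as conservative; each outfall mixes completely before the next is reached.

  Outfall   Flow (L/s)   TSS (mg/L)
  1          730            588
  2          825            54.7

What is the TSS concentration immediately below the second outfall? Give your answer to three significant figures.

67.7 mg/L

Below outfall 1: Q → 7610 L/s, C = (6880·14.00 + 730.0·588.0)/7610 = 69.06 mg/L.
Below outfall 2: Q → 8435 L/s, C = (7610·69.06 + 825.0·54.70)/8435 = 67.66 mg/L.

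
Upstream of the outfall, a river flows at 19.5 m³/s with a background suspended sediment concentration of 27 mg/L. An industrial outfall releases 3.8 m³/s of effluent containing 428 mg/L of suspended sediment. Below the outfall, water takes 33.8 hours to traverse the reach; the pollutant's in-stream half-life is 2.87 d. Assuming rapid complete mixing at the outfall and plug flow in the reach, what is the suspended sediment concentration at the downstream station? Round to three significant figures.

65.8 mg/L

After mixing, C = (19.50·27.00 + 3.800·428.0) / 23.30 = 2153/23.30 = 92.40 mg/L.
Half-life 2.87 d → k = ln 2 / 2.87 = 0.2415 d⁻¹.
Applying C = C₀e^(−kt): 92.40 × 0.7117 = 65.76 mg/L.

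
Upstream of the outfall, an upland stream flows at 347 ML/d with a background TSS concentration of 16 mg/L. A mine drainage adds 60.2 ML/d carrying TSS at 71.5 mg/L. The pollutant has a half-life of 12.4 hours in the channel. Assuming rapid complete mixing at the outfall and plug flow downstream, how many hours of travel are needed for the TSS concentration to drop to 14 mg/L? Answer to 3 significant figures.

9.79 h

Flow-weighted average: C = (347.0·16.00 + 60.20·71.50) / 407.2 = 9856/407.2 = 24.21 mg/L.
Half-life 12.4 h → k = ln 2 / 12.4 = 0.05590 h⁻¹ = 1.342 d⁻¹.
24.21·exp(−k·t) = 14 → t = ln(24.21/14)/k = 35260 s = 9.795 h.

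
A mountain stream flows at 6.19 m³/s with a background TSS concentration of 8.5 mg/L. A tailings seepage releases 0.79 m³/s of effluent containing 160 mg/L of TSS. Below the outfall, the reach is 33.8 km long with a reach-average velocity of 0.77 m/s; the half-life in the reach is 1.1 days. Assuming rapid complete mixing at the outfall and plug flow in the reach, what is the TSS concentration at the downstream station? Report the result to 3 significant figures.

After mixing, C = (6.190·8.500 + 0.7900·160.0) / 6.980 = 179.0/6.980 = 25.65 mg/L.
Travel time t = 33.8·1000 / 0.77 = 43900 s = 12.19 h.
Half-life 1.1 d → k = ln 2 / 1.1 = 0.6301 d⁻¹.
After decay, C = 25.65 × e^(−kt) = 25.65 × 0.7260 = 18.62 mg/L.

18.6 mg/L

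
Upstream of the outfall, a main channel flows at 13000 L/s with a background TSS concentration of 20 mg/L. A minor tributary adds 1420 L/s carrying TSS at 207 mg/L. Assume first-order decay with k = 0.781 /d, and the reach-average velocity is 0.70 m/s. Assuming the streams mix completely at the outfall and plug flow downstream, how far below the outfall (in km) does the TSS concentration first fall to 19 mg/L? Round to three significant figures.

Mixed concentration C = ΣQC/ΣQ = (13000·20.00 + 1420·207.0) / 14420 = 553900/14420 = 38.41 mg/L.
Set 38.41·exp(−k·t) = 19 → t = ln(38.41/19)/k = 77880 s = 21.63 h.
Distance = v·t = 0.70·77880 = 54520 m = 54.52 km.

54.5 km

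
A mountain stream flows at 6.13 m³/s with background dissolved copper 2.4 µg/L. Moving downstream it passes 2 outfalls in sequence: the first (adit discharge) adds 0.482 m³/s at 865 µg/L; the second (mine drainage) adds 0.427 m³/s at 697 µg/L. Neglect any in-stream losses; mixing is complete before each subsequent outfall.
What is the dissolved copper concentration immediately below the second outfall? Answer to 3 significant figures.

104 µg/L

After outfall 1: Q = 6.130 + 0.4820 = 6.612 m³/s; C = (6.130·2.400 + 0.4820·865.0)/6.612 = 65.28 µg/L.
After outfall 2: Q = 6.612 + 0.4270 = 7.039 m³/s; C = (6.612·65.28 + 0.4270·697.0)/7.039 = 103.6 µg/L.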